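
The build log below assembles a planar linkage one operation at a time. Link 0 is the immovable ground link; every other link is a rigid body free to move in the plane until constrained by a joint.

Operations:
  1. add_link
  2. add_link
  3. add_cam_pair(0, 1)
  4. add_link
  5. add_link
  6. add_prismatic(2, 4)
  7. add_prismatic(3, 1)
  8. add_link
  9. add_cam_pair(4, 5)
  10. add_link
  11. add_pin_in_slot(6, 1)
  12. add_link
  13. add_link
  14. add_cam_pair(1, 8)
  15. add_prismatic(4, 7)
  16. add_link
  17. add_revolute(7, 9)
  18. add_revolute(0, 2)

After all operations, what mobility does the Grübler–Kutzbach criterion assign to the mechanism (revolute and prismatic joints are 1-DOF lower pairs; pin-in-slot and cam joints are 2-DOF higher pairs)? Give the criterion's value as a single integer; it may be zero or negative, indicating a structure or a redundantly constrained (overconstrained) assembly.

link 0 = ground. State L|J1|J2 = 1|0|0
+link1  2|0|0
+link2  3|0|0
C(0,1) f=2→J2  3|0|1
+link3  4|0|1
+link4  5|0|1
P(2,4) f=1→J1  5|1|1
P(3,1) f=1→J1  5|2|1
+link5  6|2|1
C(4,5) f=2→J2  6|2|2
+link6  7|2|2
PS(6,1) f=2→J2  7|2|3
+link7  8|2|3
+link8  9|2|3
C(1,8) f=2→J2  9|2|4
P(4,7) f=1→J1  9|3|4
+link9  10|3|4
R(7,9) f=1→J1  10|4|4
R(0,2) f=1→J1  10|5|4
M = 3(10−1)−2·5−4 = 27−10−4 = 13

M = 13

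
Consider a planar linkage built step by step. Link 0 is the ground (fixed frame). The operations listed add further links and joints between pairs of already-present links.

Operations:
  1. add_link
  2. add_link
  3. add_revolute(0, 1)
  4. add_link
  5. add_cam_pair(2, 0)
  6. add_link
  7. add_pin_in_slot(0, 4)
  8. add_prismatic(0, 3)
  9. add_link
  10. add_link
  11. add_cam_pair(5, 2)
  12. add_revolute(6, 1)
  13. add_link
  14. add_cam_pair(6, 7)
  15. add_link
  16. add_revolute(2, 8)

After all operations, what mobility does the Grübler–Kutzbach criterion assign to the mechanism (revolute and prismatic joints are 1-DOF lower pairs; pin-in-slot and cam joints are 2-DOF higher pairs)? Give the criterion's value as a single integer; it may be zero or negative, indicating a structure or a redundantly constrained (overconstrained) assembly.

link 0 = ground. State L|J1|J2 = 1|0|0
+link1  2|0|0
+link2  3|0|0
R(0,1) f=1→J1  3|1|0
+link3  4|1|0
C(2,0) f=2→J2  4|1|1
+link4  5|1|1
PS(0,4) f=2→J2  5|1|2
P(0,3) f=1→J1  5|2|2
+link5  6|2|2
+link6  7|2|2
C(5,2) f=2→J2  7|2|3
R(6,1) f=1→J1  7|3|3
+link7  8|3|3
C(6,7) f=2→J2  8|3|4
+link8  9|3|4
R(2,8) f=1→J1  9|4|4
M = 3(9−1)−2·4−4 = 24−8−4 = 12

M = 12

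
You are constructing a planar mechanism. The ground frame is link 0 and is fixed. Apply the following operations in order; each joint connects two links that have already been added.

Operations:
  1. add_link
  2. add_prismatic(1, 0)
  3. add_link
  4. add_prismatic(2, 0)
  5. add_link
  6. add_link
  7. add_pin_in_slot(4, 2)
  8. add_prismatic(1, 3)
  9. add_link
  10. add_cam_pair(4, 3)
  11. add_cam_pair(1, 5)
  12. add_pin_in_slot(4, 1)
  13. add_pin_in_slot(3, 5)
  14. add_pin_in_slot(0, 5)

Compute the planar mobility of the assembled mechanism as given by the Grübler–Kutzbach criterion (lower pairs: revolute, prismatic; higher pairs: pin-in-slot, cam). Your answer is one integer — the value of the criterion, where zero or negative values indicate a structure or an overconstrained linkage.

M = 3

[1;0;0] (link 0 is ground)
L+ [2;0;0]
P(1,0)∈J1 [2;1;0]
L+ [3;1;0]
P(2,0)∈J1 [3;2;0]
L+ [4;2;0]
L+ [5;2;0]
PS(4,2)∈J2 [5;2;1]
P(1,3)∈J1 [5;3;1]
L+ [6;3;1]
C(4,3)∈J2 [6;3;2]
C(1,5)∈J2 [6;3;3]
PS(4,1)∈J2 [6;3;4]
PS(3,5)∈J2 [6;3;5]
PS(0,5)∈J2 [6;3;6]
mobility = 15 − 6 − 6 = 3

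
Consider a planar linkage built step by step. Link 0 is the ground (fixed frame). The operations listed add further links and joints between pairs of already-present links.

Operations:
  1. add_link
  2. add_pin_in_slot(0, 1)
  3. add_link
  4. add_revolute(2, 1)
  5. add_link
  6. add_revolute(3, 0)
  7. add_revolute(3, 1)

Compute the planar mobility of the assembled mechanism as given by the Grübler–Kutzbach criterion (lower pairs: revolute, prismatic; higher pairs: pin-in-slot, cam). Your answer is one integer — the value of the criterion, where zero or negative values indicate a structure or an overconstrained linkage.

M = 2

ground; <1,0,0>
#1 <2,0,0>
PS:0↔1 J2 <2,0,1>
#2 <3,0,1>
R:2↔1 J1 <3,1,1>
#3 <4,1,1>
R:3↔0 J1 <4,2,1>
R:3↔1 J1 <4,3,1>
3×3 − 2×3 − 1×1 = 2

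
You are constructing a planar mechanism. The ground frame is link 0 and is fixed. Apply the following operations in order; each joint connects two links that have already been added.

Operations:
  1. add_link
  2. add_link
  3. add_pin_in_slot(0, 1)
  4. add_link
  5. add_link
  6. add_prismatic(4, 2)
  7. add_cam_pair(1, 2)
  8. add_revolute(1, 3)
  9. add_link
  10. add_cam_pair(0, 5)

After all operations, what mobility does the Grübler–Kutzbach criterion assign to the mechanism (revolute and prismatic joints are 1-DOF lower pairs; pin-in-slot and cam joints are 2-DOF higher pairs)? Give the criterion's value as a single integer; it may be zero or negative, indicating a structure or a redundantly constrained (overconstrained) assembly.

ground; <1,0,0>
#1 <2,0,0>
#2 <3,0,0>
PS:0↔1 J2 <3,0,1>
#3 <4,0,1>
#4 <5,0,1>
P:4↔2 J1 <5,1,1>
C:1↔2 J2 <5,1,2>
R:1↔3 J1 <5,2,2>
#5 <6,2,2>
C:0↔5 J2 <6,2,3>
3×5 − 2×2 − 1×3 = 8

M = 8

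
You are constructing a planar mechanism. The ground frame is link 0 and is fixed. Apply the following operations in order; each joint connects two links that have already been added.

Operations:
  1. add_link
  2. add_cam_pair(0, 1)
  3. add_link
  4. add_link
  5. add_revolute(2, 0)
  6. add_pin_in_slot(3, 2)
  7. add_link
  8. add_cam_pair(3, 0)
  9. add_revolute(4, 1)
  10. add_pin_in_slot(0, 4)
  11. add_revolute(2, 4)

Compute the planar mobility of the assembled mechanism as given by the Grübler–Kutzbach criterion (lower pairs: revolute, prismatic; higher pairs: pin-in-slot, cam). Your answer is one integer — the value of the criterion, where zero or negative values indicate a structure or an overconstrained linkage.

M = 2

L=1 J1=0 J2=0
add link → L=2 J1=0 J2=0
C@0,1 dof=2 J2 → L=2 J1=0 J2=1
add link → L=3 J1=0 J2=1
add link → L=4 J1=0 J2=1
R@2,0 dof=1 J1 → L=4 J1=1 J2=1
PS@3,2 dof=2 J2 → L=4 J1=1 J2=2
add link → L=5 J1=1 J2=2
C@3,0 dof=2 J2 → L=5 J1=1 J2=3
R@4,1 dof=1 J1 → L=5 J1=2 J2=3
PS@0,4 dof=2 J2 → L=5 J1=2 J2=4
R@2,4 dof=1 J1 → L=5 J1=3 J2=4
M=3(L−1)−2J1−J2=3·4−2·3−4=2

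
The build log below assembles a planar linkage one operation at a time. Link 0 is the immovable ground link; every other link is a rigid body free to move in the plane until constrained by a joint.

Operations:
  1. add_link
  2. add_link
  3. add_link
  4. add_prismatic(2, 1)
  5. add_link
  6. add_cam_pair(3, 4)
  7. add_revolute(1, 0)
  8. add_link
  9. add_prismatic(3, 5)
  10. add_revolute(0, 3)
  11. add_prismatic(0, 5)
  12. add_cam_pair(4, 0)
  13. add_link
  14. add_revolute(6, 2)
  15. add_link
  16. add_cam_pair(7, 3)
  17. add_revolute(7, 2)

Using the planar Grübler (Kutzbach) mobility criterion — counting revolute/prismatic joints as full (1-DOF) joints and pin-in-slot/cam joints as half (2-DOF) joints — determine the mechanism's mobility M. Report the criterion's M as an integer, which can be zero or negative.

(L,J1,J2)=(1,0,0); link0 fixed
link1: (2,0,0)
link2: (3,0,0)
link3: (4,0,0)
P 2-1 [J1]: (4,1,0)
link4: (5,1,0)
C 3-4 [J2]: (5,1,1)
R 1-0 [J1]: (5,2,1)
link5: (6,2,1)
P 3-5 [J1]: (6,3,1)
R 0-3 [J1]: (6,4,1)
P 0-5 [J1]: (6,5,1)
C 4-0 [J2]: (6,5,2)
link6: (7,5,2)
R 6-2 [J1]: (7,6,2)
link7: (8,6,2)
C 7-3 [J2]: (8,6,3)
R 7-2 [J1]: (8,7,3)
Grübler: 3·7 − 2·7 − 3 = 4

M = 4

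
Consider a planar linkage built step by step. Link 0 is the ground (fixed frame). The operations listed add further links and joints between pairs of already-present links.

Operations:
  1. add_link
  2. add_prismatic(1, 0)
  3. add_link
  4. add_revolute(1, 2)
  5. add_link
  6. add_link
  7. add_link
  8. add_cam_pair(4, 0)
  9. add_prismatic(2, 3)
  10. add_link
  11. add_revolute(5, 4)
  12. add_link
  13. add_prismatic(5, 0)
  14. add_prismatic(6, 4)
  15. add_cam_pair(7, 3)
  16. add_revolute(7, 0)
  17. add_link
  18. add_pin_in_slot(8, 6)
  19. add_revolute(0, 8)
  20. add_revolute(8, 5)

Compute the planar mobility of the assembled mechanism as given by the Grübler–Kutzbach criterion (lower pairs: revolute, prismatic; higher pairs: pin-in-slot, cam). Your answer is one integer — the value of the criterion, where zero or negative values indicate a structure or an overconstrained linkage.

(L,J1,J2)=(1,0,0); link0 fixed
link1: (2,0,0)
P 1-0 [J1]: (2,1,0)
link2: (3,1,0)
R 1-2 [J1]: (3,2,0)
link3: (4,2,0)
link4: (5,2,0)
link5: (6,2,0)
C 4-0 [J2]: (6,2,1)
P 2-3 [J1]: (6,3,1)
link6: (7,3,1)
R 5-4 [J1]: (7,4,1)
link7: (8,4,1)
P 5-0 [J1]: (8,5,1)
P 6-4 [J1]: (8,6,1)
C 7-3 [J2]: (8,6,2)
R 7-0 [J1]: (8,7,2)
link8: (9,7,2)
PS 8-6 [J2]: (9,7,3)
R 0-8 [J1]: (9,8,3)
R 8-5 [J1]: (9,9,3)
Grübler: 3·8 − 2·9 − 3 = 3

M = 3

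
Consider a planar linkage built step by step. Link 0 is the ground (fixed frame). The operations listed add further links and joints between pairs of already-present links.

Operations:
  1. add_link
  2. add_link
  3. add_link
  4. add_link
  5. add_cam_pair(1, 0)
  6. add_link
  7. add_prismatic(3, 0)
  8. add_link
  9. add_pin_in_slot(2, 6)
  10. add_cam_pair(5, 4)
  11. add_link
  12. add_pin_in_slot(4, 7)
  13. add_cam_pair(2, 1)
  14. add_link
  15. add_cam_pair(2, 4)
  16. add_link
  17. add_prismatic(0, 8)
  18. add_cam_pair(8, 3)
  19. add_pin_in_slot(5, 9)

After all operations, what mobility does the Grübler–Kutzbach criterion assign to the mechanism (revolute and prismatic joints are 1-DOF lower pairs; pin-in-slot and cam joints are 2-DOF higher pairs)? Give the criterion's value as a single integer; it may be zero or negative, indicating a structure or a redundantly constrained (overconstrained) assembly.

[1;0;0] (link 0 is ground)
L+ [2;0;0]
L+ [3;0;0]
L+ [4;0;0]
L+ [5;0;0]
C(1,0)∈J2 [5;0;1]
L+ [6;0;1]
P(3,0)∈J1 [6;1;1]
L+ [7;1;1]
PS(2,6)∈J2 [7;1;2]
C(5,4)∈J2 [7;1;3]
L+ [8;1;3]
PS(4,7)∈J2 [8;1;4]
C(2,1)∈J2 [8;1;5]
L+ [9;1;5]
C(2,4)∈J2 [9;1;6]
L+ [10;1;6]
P(0,8)∈J1 [10;2;6]
C(8,3)∈J2 [10;2;7]
PS(5,9)∈J2 [10;2;8]
mobility = 27 − 4 − 8 = 15

M = 15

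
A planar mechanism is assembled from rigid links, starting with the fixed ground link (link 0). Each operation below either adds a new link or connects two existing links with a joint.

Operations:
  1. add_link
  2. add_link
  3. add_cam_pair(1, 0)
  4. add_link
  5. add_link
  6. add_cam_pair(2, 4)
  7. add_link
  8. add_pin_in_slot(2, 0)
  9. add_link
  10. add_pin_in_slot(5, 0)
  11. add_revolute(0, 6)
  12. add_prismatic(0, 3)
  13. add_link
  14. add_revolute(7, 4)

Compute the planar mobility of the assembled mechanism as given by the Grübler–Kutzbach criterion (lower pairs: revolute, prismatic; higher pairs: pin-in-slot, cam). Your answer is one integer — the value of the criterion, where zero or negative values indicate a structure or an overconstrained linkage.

(L,J1,J2)=(1,0,0); link0 fixed
link1: (2,0,0)
link2: (3,0,0)
C 1-0 [J2]: (3,0,1)
link3: (4,0,1)
link4: (5,0,1)
C 2-4 [J2]: (5,0,2)
link5: (6,0,2)
PS 2-0 [J2]: (6,0,3)
link6: (7,0,3)
PS 5-0 [J2]: (7,0,4)
R 0-6 [J1]: (7,1,4)
P 0-3 [J1]: (7,2,4)
link7: (8,2,4)
R 7-4 [J1]: (8,3,4)
Grübler: 3·7 − 2·3 − 4 = 11

M = 11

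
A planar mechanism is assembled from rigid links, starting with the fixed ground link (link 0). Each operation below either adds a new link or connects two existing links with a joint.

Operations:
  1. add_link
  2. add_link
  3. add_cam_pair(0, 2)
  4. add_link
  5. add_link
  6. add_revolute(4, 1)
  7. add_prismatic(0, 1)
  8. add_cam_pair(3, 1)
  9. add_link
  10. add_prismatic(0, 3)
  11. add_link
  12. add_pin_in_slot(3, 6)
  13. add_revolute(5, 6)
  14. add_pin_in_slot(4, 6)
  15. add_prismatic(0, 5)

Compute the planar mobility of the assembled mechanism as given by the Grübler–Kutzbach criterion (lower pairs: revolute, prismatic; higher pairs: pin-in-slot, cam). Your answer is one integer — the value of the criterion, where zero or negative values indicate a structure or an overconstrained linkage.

[1;0;0] (link 0 is ground)
L+ [2;0;0]
L+ [3;0;0]
C(0,2)∈J2 [3;0;1]
L+ [4;0;1]
L+ [5;0;1]
R(4,1)∈J1 [5;1;1]
P(0,1)∈J1 [5;2;1]
C(3,1)∈J2 [5;2;2]
L+ [6;2;2]
P(0,3)∈J1 [6;3;2]
L+ [7;3;2]
PS(3,6)∈J2 [7;3;3]
R(5,6)∈J1 [7;4;3]
PS(4,6)∈J2 [7;4;4]
P(0,5)∈J1 [7;5;4]
mobility = 18 − 10 − 4 = 4

M = 4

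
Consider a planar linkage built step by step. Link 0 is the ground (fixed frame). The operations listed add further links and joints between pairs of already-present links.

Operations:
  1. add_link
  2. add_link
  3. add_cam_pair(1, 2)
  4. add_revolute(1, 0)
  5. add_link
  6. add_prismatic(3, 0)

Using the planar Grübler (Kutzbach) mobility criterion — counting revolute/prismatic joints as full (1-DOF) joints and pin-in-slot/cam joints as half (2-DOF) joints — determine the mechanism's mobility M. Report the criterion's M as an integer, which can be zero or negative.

M = 4

(L,J1,J2)=(1,0,0); link0 fixed
link1: (2,0,0)
link2: (3,0,0)
C 1-2 [J2]: (3,0,1)
R 1-0 [J1]: (3,1,1)
link3: (4,1,1)
P 3-0 [J1]: (4,2,1)
Grübler: 3·3 − 2·2 − 1 = 4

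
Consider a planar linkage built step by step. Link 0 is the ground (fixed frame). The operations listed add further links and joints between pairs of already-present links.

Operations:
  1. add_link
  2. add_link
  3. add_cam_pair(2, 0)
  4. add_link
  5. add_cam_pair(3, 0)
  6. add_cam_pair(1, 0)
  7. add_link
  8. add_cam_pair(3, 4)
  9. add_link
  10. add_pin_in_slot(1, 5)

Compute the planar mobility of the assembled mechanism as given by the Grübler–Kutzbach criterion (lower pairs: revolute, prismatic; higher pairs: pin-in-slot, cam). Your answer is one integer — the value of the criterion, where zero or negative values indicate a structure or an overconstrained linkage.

(L,J1,J2)=(1,0,0); link0 fixed
link1: (2,0,0)
link2: (3,0,0)
C 2-0 [J2]: (3,0,1)
link3: (4,0,1)
C 3-0 [J2]: (4,0,2)
C 1-0 [J2]: (4,0,3)
link4: (5,0,3)
C 3-4 [J2]: (5,0,4)
link5: (6,0,4)
PS 1-5 [J2]: (6,0,5)
Grübler: 3·5 − 2·0 − 5 = 10

M = 10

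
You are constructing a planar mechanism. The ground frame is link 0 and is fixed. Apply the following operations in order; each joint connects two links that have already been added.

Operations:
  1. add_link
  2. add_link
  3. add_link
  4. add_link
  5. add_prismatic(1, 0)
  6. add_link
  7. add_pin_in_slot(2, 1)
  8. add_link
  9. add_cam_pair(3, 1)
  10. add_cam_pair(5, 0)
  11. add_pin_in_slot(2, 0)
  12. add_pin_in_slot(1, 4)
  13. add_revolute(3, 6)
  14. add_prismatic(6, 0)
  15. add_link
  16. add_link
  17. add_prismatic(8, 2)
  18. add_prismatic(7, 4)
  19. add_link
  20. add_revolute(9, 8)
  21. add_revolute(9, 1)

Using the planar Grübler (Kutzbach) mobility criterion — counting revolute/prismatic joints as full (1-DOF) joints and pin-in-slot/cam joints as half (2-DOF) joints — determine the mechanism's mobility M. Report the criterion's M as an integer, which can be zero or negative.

L=1 J1=0 J2=0
add link → L=2 J1=0 J2=0
add link → L=3 J1=0 J2=0
add link → L=4 J1=0 J2=0
add link → L=5 J1=0 J2=0
P@1,0 dof=1 J1 → L=5 J1=1 J2=0
add link → L=6 J1=1 J2=0
PS@2,1 dof=2 J2 → L=6 J1=1 J2=1
add link → L=7 J1=1 J2=1
C@3,1 dof=2 J2 → L=7 J1=1 J2=2
C@5,0 dof=2 J2 → L=7 J1=1 J2=3
PS@2,0 dof=2 J2 → L=7 J1=1 J2=4
PS@1,4 dof=2 J2 → L=7 J1=1 J2=5
R@3,6 dof=1 J1 → L=7 J1=2 J2=5
P@6,0 dof=1 J1 → L=7 J1=3 J2=5
add link → L=8 J1=3 J2=5
add link → L=9 J1=3 J2=5
P@8,2 dof=1 J1 → L=9 J1=4 J2=5
P@7,4 dof=1 J1 → L=9 J1=5 J2=5
add link → L=10 J1=5 J2=5
R@9,8 dof=1 J1 → L=10 J1=6 J2=5
R@9,1 dof=1 J1 → L=10 J1=7 J2=5
M=3(L−1)−2J1−J2=3·9−2·7−5=8

M = 8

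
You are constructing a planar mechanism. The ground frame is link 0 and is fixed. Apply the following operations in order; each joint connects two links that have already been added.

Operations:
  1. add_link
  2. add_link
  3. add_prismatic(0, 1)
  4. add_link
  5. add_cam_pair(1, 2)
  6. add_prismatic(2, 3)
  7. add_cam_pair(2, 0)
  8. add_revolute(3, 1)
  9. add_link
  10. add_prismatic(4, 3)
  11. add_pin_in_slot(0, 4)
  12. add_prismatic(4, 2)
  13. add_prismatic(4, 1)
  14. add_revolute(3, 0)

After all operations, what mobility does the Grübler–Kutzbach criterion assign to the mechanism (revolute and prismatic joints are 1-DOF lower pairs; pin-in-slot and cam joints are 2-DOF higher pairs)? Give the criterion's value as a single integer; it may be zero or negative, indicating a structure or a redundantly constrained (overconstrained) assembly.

M = -5

[1;0;0] (link 0 is ground)
L+ [2;0;0]
L+ [3;0;0]
P(0,1)∈J1 [3;1;0]
L+ [4;1;0]
C(1,2)∈J2 [4;1;1]
P(2,3)∈J1 [4;2;1]
C(2,0)∈J2 [4;2;2]
R(3,1)∈J1 [4;3;2]
L+ [5;3;2]
P(4,3)∈J1 [5;4;2]
PS(0,4)∈J2 [5;4;3]
P(4,2)∈J1 [5;5;3]
P(4,1)∈J1 [5;6;3]
R(3,0)∈J1 [5;7;3]
mobility = 12 − 14 − 3 = -5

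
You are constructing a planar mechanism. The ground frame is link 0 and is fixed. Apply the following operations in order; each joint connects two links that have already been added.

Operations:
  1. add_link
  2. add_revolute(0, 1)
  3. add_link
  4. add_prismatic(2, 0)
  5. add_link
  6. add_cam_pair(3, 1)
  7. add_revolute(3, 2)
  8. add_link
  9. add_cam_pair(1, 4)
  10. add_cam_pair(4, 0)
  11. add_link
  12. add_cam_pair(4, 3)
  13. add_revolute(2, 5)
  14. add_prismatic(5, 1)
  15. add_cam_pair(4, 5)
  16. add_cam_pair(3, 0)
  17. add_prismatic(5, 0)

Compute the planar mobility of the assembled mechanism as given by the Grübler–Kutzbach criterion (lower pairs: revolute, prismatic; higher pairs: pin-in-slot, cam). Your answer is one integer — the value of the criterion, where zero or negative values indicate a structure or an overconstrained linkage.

M = -3

[1;0;0] (link 0 is ground)
L+ [2;0;0]
R(0,1)∈J1 [2;1;0]
L+ [3;1;0]
P(2,0)∈J1 [3;2;0]
L+ [4;2;0]
C(3,1)∈J2 [4;2;1]
R(3,2)∈J1 [4;3;1]
L+ [5;3;1]
C(1,4)∈J2 [5;3;2]
C(4,0)∈J2 [5;3;3]
L+ [6;3;3]
C(4,3)∈J2 [6;3;4]
R(2,5)∈J1 [6;4;4]
P(5,1)∈J1 [6;5;4]
C(4,5)∈J2 [6;5;5]
C(3,0)∈J2 [6;5;6]
P(5,0)∈J1 [6;6;6]
mobility = 15 − 12 − 6 = -3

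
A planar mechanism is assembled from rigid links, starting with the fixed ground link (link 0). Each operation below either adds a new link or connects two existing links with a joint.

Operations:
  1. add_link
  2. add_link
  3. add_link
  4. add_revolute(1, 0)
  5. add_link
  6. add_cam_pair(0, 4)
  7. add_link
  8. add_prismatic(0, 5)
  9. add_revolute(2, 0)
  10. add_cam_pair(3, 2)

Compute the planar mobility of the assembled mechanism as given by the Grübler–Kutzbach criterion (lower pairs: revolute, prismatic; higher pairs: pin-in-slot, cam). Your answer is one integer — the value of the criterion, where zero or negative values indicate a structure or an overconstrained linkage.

M = 7

link 0 = ground. State L|J1|J2 = 1|0|0
+link1  2|0|0
+link2  3|0|0
+link3  4|0|0
R(1,0) f=1→J1  4|1|0
+link4  5|1|0
C(0,4) f=2→J2  5|1|1
+link5  6|1|1
P(0,5) f=1→J1  6|2|1
R(2,0) f=1→J1  6|3|1
C(3,2) f=2→J2  6|3|2
M = 3(6−1)−2·3−2 = 15−6−2 = 7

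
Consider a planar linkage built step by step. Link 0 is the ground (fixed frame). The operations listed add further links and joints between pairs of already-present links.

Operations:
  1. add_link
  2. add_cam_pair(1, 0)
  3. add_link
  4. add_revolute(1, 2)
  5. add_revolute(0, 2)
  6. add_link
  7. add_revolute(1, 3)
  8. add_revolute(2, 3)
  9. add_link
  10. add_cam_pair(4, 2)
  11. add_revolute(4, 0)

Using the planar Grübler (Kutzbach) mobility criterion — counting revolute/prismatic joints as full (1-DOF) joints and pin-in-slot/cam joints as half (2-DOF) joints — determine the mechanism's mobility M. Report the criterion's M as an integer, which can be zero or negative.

L=1 J1=0 J2=0
add link → L=2 J1=0 J2=0
C@1,0 dof=2 J2 → L=2 J1=0 J2=1
add link → L=3 J1=0 J2=1
R@1,2 dof=1 J1 → L=3 J1=1 J2=1
R@0,2 dof=1 J1 → L=3 J1=2 J2=1
add link → L=4 J1=2 J2=1
R@1,3 dof=1 J1 → L=4 J1=3 J2=1
R@2,3 dof=1 J1 → L=4 J1=4 J2=1
add link → L=5 J1=4 J2=1
C@4,2 dof=2 J2 → L=5 J1=4 J2=2
R@4,0 dof=1 J1 → L=5 J1=5 J2=2
M=3(L−1)−2J1−J2=3·4−2·5−2=0

M = 0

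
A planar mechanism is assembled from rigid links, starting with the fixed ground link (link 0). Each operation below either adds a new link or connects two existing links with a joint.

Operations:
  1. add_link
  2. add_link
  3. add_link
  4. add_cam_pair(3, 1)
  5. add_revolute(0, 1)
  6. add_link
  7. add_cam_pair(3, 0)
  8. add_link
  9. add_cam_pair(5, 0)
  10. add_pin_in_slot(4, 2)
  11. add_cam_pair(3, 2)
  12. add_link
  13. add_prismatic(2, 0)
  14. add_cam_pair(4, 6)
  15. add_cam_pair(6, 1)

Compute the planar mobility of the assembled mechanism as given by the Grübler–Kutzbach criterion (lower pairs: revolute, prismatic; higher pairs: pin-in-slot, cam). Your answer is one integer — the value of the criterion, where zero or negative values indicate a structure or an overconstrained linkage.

M = 7

ground; <1,0,0>
#1 <2,0,0>
#2 <3,0,0>
#3 <4,0,0>
C:3↔1 J2 <4,0,1>
R:0↔1 J1 <4,1,1>
#4 <5,1,1>
C:3↔0 J2 <5,1,2>
#5 <6,1,2>
C:5↔0 J2 <6,1,3>
PS:4↔2 J2 <6,1,4>
C:3↔2 J2 <6,1,5>
#6 <7,1,5>
P:2↔0 J1 <7,2,5>
C:4↔6 J2 <7,2,6>
C:6↔1 J2 <7,2,7>
3×6 − 2×2 − 1×7 = 7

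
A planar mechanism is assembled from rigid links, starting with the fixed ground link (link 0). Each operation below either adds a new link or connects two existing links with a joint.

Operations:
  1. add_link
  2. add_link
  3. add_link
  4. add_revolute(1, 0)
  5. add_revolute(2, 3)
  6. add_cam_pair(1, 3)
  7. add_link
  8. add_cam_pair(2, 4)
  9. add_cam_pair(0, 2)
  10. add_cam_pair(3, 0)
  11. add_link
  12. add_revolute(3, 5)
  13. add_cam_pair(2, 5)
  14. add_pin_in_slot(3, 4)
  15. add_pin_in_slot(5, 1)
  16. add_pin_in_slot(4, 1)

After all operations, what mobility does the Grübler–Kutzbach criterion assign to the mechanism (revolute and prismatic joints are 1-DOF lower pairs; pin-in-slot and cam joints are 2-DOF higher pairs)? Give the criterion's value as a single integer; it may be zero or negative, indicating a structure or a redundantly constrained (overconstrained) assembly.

M = 1

[1;0;0] (link 0 is ground)
L+ [2;0;0]
L+ [3;0;0]
L+ [4;0;0]
R(1,0)∈J1 [4;1;0]
R(2,3)∈J1 [4;2;0]
C(1,3)∈J2 [4;2;1]
L+ [5;2;1]
C(2,4)∈J2 [5;2;2]
C(0,2)∈J2 [5;2;3]
C(3,0)∈J2 [5;2;4]
L+ [6;2;4]
R(3,5)∈J1 [6;3;4]
C(2,5)∈J2 [6;3;5]
PS(3,4)∈J2 [6;3;6]
PS(5,1)∈J2 [6;3;7]
PS(4,1)∈J2 [6;3;8]
mobility = 15 − 6 − 8 = 1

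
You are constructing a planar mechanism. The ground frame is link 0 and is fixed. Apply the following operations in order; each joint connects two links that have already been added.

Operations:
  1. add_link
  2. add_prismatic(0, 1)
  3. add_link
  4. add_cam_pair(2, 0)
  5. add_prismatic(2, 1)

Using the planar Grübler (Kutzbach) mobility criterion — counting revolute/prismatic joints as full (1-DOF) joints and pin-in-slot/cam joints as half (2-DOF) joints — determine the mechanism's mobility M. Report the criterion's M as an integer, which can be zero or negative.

[1;0;0] (link 0 is ground)
L+ [2;0;0]
P(0,1)∈J1 [2;1;0]
L+ [3;1;0]
C(2,0)∈J2 [3;1;1]
P(2,1)∈J1 [3;2;1]
mobility = 6 − 4 − 1 = 1

M = 1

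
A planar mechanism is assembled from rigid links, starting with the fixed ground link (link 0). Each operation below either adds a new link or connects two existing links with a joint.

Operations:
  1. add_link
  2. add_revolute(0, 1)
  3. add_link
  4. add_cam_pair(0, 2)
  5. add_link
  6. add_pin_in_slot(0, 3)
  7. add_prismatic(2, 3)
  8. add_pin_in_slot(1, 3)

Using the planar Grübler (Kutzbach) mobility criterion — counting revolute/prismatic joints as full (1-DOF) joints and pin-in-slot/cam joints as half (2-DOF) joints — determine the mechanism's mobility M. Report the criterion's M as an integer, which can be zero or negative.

ground; <1,0,0>
#1 <2,0,0>
R:0↔1 J1 <2,1,0>
#2 <3,1,0>
C:0↔2 J2 <3,1,1>
#3 <4,1,1>
PS:0↔3 J2 <4,1,2>
P:2↔3 J1 <4,2,2>
PS:1↔3 J2 <4,2,3>
3×3 − 2×2 − 1×3 = 2

M = 2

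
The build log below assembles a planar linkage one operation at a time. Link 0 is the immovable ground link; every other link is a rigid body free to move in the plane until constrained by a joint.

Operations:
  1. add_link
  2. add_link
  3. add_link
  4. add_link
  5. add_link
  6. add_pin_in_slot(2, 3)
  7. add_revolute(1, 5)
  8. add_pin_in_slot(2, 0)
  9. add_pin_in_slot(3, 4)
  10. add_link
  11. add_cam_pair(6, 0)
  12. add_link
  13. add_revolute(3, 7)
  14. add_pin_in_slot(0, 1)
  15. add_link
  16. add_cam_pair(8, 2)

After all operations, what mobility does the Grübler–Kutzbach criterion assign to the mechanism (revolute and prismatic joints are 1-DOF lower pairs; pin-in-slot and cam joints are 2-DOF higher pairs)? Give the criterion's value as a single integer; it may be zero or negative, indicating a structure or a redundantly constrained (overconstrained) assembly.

L=1 J1=0 J2=0
add link → L=2 J1=0 J2=0
add link → L=3 J1=0 J2=0
add link → L=4 J1=0 J2=0
add link → L=5 J1=0 J2=0
add link → L=6 J1=0 J2=0
PS@2,3 dof=2 J2 → L=6 J1=0 J2=1
R@1,5 dof=1 J1 → L=6 J1=1 J2=1
PS@2,0 dof=2 J2 → L=6 J1=1 J2=2
PS@3,4 dof=2 J2 → L=6 J1=1 J2=3
add link → L=7 J1=1 J2=3
C@6,0 dof=2 J2 → L=7 J1=1 J2=4
add link → L=8 J1=1 J2=4
R@3,7 dof=1 J1 → L=8 J1=2 J2=4
PS@0,1 dof=2 J2 → L=8 J1=2 J2=5
add link → L=9 J1=2 J2=5
C@8,2 dof=2 J2 → L=9 J1=2 J2=6
M=3(L−1)−2J1−J2=3·8−2·2−6=14

M = 14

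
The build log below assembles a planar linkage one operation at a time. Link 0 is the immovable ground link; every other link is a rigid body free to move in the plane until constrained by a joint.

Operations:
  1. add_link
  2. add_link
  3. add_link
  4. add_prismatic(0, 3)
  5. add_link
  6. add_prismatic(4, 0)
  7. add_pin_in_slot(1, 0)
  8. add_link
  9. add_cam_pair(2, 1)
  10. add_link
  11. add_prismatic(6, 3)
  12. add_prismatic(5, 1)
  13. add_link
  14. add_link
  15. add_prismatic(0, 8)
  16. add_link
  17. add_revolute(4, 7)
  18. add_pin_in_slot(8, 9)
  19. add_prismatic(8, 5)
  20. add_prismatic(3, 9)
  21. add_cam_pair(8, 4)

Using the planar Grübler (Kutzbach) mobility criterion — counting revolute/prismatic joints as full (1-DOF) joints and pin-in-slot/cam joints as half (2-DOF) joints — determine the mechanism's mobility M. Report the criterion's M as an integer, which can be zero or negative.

M = 7

[1;0;0] (link 0 is ground)
L+ [2;0;0]
L+ [3;0;0]
L+ [4;0;0]
P(0,3)∈J1 [4;1;0]
L+ [5;1;0]
P(4,0)∈J1 [5;2;0]
PS(1,0)∈J2 [5;2;1]
L+ [6;2;1]
C(2,1)∈J2 [6;2;2]
L+ [7;2;2]
P(6,3)∈J1 [7;3;2]
P(5,1)∈J1 [7;4;2]
L+ [8;4;2]
L+ [9;4;2]
P(0,8)∈J1 [9;5;2]
L+ [10;5;2]
R(4,7)∈J1 [10;6;2]
PS(8,9)∈J2 [10;6;3]
P(8,5)∈J1 [10;7;3]
P(3,9)∈J1 [10;8;3]
C(8,4)∈J2 [10;8;4]
mobility = 27 − 16 − 4 = 7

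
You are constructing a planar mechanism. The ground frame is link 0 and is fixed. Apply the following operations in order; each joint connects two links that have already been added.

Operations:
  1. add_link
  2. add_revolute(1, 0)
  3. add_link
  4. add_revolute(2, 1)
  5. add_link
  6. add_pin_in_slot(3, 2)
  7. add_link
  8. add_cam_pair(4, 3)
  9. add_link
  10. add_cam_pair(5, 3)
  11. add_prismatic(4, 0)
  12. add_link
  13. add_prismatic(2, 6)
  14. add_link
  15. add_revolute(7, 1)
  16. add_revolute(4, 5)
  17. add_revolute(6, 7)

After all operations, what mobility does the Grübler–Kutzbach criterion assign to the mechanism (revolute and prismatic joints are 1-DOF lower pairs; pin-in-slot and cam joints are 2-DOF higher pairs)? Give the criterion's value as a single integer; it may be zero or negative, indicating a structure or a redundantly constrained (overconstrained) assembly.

M = 4

L=1 J1=0 J2=0
add link → L=2 J1=0 J2=0
R@1,0 dof=1 J1 → L=2 J1=1 J2=0
add link → L=3 J1=1 J2=0
R@2,1 dof=1 J1 → L=3 J1=2 J2=0
add link → L=4 J1=2 J2=0
PS@3,2 dof=2 J2 → L=4 J1=2 J2=1
add link → L=5 J1=2 J2=1
C@4,3 dof=2 J2 → L=5 J1=2 J2=2
add link → L=6 J1=2 J2=2
C@5,3 dof=2 J2 → L=6 J1=2 J2=3
P@4,0 dof=1 J1 → L=6 J1=3 J2=3
add link → L=7 J1=3 J2=3
P@2,6 dof=1 J1 → L=7 J1=4 J2=3
add link → L=8 J1=4 J2=3
R@7,1 dof=1 J1 → L=8 J1=5 J2=3
R@4,5 dof=1 J1 → L=8 J1=6 J2=3
R@6,7 dof=1 J1 → L=8 J1=7 J2=3
M=3(L−1)−2J1−J2=3·7−2·7−3=4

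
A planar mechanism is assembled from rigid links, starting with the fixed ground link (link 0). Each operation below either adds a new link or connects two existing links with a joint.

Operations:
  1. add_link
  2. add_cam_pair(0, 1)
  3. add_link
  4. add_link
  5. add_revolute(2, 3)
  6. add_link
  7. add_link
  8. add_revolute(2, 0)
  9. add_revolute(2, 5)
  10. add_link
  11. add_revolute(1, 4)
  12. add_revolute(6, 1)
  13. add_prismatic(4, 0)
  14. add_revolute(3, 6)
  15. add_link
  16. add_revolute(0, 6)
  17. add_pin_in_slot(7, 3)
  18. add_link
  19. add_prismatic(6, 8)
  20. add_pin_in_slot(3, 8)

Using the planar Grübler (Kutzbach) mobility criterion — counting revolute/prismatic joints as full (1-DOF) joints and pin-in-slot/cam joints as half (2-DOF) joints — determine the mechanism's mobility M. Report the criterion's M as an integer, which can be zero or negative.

link 0 = ground. State L|J1|J2 = 1|0|0
+link1  2|0|0
C(0,1) f=2→J2  2|0|1
+link2  3|0|1
+link3  4|0|1
R(2,3) f=1→J1  4|1|1
+link4  5|1|1
+link5  6|1|1
R(2,0) f=1→J1  6|2|1
R(2,5) f=1→J1  6|3|1
+link6  7|3|1
R(1,4) f=1→J1  7|4|1
R(6,1) f=1→J1  7|5|1
P(4,0) f=1→J1  7|6|1
R(3,6) f=1→J1  7|7|1
+link7  8|7|1
R(0,6) f=1→J1  8|8|1
PS(7,3) f=2→J2  8|8|2
+link8  9|8|2
P(6,8) f=1→J1  9|9|2
PS(3,8) f=2→J2  9|9|3
M = 3(9−1)−2·9−3 = 24−18−3 = 3

M = 3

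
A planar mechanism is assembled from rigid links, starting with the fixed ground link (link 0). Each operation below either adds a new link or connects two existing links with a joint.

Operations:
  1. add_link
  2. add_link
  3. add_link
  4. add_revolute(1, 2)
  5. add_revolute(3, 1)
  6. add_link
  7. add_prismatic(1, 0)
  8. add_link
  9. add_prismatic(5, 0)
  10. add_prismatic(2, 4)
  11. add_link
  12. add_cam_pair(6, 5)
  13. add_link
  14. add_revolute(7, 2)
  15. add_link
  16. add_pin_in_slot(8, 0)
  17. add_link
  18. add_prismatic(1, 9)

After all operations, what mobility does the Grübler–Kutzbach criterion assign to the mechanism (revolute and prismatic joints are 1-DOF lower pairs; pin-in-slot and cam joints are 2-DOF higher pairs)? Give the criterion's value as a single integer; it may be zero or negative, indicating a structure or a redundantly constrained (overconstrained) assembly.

M = 11

[1;0;0] (link 0 is ground)
L+ [2;0;0]
L+ [3;0;0]
L+ [4;0;0]
R(1,2)∈J1 [4;1;0]
R(3,1)∈J1 [4;2;0]
L+ [5;2;0]
P(1,0)∈J1 [5;3;0]
L+ [6;3;0]
P(5,0)∈J1 [6;4;0]
P(2,4)∈J1 [6;5;0]
L+ [7;5;0]
C(6,5)∈J2 [7;5;1]
L+ [8;5;1]
R(7,2)∈J1 [8;6;1]
L+ [9;6;1]
PS(8,0)∈J2 [9;6;2]
L+ [10;6;2]
P(1,9)∈J1 [10;7;2]
mobility = 27 − 14 − 2 = 11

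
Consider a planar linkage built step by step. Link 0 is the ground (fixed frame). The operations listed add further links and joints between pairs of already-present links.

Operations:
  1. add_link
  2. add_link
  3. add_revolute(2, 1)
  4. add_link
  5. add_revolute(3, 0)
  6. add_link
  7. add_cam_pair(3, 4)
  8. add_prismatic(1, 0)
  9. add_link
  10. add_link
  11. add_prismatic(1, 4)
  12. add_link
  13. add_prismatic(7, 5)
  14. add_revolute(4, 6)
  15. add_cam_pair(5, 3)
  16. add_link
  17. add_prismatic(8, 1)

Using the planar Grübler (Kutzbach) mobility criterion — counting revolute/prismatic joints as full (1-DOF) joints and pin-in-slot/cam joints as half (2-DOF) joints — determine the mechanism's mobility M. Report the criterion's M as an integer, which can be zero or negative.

M = 8

ground; <1,0,0>
#1 <2,0,0>
#2 <3,0,0>
R:2↔1 J1 <3,1,0>
#3 <4,1,0>
R:3↔0 J1 <4,2,0>
#4 <5,2,0>
C:3↔4 J2 <5,2,1>
P:1↔0 J1 <5,3,1>
#5 <6,3,1>
#6 <7,3,1>
P:1↔4 J1 <7,4,1>
#7 <8,4,1>
P:7↔5 J1 <8,5,1>
R:4↔6 J1 <8,6,1>
C:5↔3 J2 <8,6,2>
#8 <9,6,2>
P:8↔1 J1 <9,7,2>
3×8 − 2×7 − 1×2 = 8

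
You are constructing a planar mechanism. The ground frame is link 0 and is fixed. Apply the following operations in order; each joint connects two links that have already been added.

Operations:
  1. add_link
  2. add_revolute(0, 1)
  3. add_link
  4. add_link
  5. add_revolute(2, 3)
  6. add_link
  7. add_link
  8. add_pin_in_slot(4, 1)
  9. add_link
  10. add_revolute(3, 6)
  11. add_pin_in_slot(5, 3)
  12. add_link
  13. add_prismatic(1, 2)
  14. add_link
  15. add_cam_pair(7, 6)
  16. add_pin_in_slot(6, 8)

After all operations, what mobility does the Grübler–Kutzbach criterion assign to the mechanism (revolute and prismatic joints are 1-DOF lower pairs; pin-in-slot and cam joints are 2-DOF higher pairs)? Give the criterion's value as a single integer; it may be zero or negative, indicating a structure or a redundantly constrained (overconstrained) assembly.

M = 12

(L,J1,J2)=(1,0,0); link0 fixed
link1: (2,0,0)
R 0-1 [J1]: (2,1,0)
link2: (3,1,0)
link3: (4,1,0)
R 2-3 [J1]: (4,2,0)
link4: (5,2,0)
link5: (6,2,0)
PS 4-1 [J2]: (6,2,1)
link6: (7,2,1)
R 3-6 [J1]: (7,3,1)
PS 5-3 [J2]: (7,3,2)
link7: (8,3,2)
P 1-2 [J1]: (8,4,2)
link8: (9,4,2)
C 7-6 [J2]: (9,4,3)
PS 6-8 [J2]: (9,4,4)
Grübler: 3·8 − 2·4 − 4 = 12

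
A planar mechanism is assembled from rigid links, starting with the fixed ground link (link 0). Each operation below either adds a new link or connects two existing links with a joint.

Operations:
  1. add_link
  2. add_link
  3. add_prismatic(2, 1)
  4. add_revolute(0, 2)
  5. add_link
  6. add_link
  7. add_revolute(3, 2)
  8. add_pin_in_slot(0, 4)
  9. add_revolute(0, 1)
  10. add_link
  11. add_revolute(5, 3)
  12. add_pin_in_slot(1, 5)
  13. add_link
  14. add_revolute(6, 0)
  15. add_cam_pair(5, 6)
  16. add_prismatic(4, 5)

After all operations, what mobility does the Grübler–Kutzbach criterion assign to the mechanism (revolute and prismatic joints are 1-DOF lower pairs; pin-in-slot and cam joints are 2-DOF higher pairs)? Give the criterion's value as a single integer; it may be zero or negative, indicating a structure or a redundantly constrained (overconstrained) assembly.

M = 1

[1;0;0] (link 0 is ground)
L+ [2;0;0]
L+ [3;0;0]
P(2,1)∈J1 [3;1;0]
R(0,2)∈J1 [3;2;0]
L+ [4;2;0]
L+ [5;2;0]
R(3,2)∈J1 [5;3;0]
PS(0,4)∈J2 [5;3;1]
R(0,1)∈J1 [5;4;1]
L+ [6;4;1]
R(5,3)∈J1 [6;5;1]
PS(1,5)∈J2 [6;5;2]
L+ [7;5;2]
R(6,0)∈J1 [7;6;2]
C(5,6)∈J2 [7;6;3]
P(4,5)∈J1 [7;7;3]
mobility = 18 − 14 − 3 = 1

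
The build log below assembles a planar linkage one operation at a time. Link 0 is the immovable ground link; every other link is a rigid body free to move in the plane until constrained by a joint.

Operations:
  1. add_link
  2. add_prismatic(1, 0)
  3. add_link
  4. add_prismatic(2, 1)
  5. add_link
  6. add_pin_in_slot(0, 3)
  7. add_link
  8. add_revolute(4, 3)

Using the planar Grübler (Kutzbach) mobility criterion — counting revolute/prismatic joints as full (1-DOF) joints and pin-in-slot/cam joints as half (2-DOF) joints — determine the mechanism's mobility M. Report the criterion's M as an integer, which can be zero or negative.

M = 5

ground; <1,0,0>
#1 <2,0,0>
P:1↔0 J1 <2,1,0>
#2 <3,1,0>
P:2↔1 J1 <3,2,0>
#3 <4,2,0>
PS:0↔3 J2 <4,2,1>
#4 <5,2,1>
R:4↔3 J1 <5,3,1>
3×4 − 2×3 − 1×1 = 5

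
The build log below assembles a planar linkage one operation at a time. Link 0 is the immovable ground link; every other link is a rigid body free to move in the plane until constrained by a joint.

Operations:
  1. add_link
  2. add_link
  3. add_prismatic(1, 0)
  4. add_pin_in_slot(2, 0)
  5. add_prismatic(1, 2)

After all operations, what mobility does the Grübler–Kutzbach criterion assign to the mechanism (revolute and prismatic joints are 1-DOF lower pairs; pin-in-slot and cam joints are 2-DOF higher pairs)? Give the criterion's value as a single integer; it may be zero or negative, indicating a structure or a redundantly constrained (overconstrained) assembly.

(L,J1,J2)=(1,0,0); link0 fixed
link1: (2,0,0)
link2: (3,0,0)
P 1-0 [J1]: (3,1,0)
PS 2-0 [J2]: (3,1,1)
P 1-2 [J1]: (3,2,1)
Grübler: 3·2 − 2·2 − 1 = 1

M = 1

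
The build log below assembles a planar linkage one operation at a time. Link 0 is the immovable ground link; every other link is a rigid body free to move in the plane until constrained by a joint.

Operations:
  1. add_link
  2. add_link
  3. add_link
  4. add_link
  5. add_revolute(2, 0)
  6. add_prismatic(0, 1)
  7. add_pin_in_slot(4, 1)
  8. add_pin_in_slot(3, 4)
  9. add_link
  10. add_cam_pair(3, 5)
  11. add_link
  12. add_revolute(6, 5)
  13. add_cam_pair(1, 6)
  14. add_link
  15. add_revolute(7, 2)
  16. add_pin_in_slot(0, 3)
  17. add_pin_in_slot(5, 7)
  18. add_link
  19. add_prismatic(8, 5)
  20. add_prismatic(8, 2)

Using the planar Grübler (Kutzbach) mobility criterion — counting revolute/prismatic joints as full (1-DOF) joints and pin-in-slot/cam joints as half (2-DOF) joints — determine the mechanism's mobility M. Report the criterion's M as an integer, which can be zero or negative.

M = 6

(L,J1,J2)=(1,0,0); link0 fixed
link1: (2,0,0)
link2: (3,0,0)
link3: (4,0,0)
link4: (5,0,0)
R 2-0 [J1]: (5,1,0)
P 0-1 [J1]: (5,2,0)
PS 4-1 [J2]: (5,2,1)
PS 3-4 [J2]: (5,2,2)
link5: (6,2,2)
C 3-5 [J2]: (6,2,3)
link6: (7,2,3)
R 6-5 [J1]: (7,3,3)
C 1-6 [J2]: (7,3,4)
link7: (8,3,4)
R 7-2 [J1]: (8,4,4)
PS 0-3 [J2]: (8,4,5)
PS 5-7 [J2]: (8,4,6)
link8: (9,4,6)
P 8-5 [J1]: (9,5,6)
P 8-2 [J1]: (9,6,6)
Grübler: 3·8 − 2·6 − 6 = 6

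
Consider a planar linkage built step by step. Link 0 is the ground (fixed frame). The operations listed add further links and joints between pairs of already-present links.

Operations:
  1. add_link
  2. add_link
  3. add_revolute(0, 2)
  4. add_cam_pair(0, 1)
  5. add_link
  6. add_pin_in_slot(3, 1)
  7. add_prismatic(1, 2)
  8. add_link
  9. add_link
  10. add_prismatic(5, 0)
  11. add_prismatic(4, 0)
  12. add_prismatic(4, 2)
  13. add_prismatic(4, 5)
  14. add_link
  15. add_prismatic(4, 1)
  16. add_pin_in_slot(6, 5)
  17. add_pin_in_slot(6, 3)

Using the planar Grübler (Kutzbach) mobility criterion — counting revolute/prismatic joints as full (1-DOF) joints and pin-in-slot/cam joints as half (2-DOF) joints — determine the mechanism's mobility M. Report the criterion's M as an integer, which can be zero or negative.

M = 0

L=1 J1=0 J2=0
add link → L=2 J1=0 J2=0
add link → L=3 J1=0 J2=0
R@0,2 dof=1 J1 → L=3 J1=1 J2=0
C@0,1 dof=2 J2 → L=3 J1=1 J2=1
add link → L=4 J1=1 J2=1
PS@3,1 dof=2 J2 → L=4 J1=1 J2=2
P@1,2 dof=1 J1 → L=4 J1=2 J2=2
add link → L=5 J1=2 J2=2
add link → L=6 J1=2 J2=2
P@5,0 dof=1 J1 → L=6 J1=3 J2=2
P@4,0 dof=1 J1 → L=6 J1=4 J2=2
P@4,2 dof=1 J1 → L=6 J1=5 J2=2
P@4,5 dof=1 J1 → L=6 J1=6 J2=2
add link → L=7 J1=6 J2=2
P@4,1 dof=1 J1 → L=7 J1=7 J2=2
PS@6,5 dof=2 J2 → L=7 J1=7 J2=3
PS@6,3 dof=2 J2 → L=7 J1=7 J2=4
M=3(L−1)−2J1−J2=3·6−2·7−4=0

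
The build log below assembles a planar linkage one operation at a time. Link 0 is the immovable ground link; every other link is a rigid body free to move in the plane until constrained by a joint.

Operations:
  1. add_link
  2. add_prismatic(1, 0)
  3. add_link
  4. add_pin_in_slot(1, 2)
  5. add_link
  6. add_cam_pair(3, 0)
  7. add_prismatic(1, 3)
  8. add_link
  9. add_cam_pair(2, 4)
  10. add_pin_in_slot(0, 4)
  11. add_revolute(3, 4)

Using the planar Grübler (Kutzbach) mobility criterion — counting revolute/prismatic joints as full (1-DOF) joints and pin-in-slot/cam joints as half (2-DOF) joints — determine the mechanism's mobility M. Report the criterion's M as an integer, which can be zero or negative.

M = 2

ground; <1,0,0>
#1 <2,0,0>
P:1↔0 J1 <2,1,0>
#2 <3,1,0>
PS:1↔2 J2 <3,1,1>
#3 <4,1,1>
C:3↔0 J2 <4,1,2>
P:1↔3 J1 <4,2,2>
#4 <5,2,2>
C:2↔4 J2 <5,2,3>
PS:0↔4 J2 <5,2,4>
R:3↔4 J1 <5,3,4>
3×4 − 2×3 − 1×4 = 2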